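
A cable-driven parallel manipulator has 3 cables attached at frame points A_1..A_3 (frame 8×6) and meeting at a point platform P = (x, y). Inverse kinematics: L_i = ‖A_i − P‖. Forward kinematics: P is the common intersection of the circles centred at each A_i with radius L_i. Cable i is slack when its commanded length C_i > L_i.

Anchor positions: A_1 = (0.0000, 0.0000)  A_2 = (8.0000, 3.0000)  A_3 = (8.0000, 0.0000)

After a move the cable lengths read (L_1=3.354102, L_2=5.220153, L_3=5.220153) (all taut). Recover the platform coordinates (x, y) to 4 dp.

circle eqns → linear via eq_j − eq_1; set c_j = A_j·A_j − L_j²
c_1 = 0.0000+0.0000−11.2500 = -11.2500
-16.0000·x − 6.0000·y = c_1−c_2 = -57.0000
-16.0000·x + 0.0000·y = c_1−c_3 = -48.0000
solve first two rows → x=3.0000, y=1.5000

(3.0000, 1.5000)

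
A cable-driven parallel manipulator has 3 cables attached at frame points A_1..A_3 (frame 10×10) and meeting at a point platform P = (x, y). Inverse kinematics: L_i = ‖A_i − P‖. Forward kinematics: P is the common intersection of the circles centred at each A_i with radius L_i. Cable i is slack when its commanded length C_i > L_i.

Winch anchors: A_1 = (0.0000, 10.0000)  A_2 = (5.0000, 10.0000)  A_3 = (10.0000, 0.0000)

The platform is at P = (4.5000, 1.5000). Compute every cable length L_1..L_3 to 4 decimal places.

(9.6177, 8.5147, 5.7009)

cable 1: Δx=-4.5000, Δy=8.5000; L_1 = √(Δx²+Δy²) = 9.6177
cable 2: Δx=0.5000, Δy=8.5000; L_2 = √(Δx²+Δy²) = 8.5147
cable 3: Δx=5.5000, Δy=-1.5000; L_3 = √(Δx²+Δy²) = 5.7009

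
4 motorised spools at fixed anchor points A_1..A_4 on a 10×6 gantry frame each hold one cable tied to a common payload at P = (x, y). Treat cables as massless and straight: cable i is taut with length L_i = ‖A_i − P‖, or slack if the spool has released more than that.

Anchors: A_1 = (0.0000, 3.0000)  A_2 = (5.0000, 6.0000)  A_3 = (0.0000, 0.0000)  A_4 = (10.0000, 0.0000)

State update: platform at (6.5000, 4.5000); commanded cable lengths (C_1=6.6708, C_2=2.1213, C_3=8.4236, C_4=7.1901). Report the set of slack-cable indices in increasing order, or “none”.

3, 4

cable 1: √((-6.5000)²+(-1.5000)²)=6.6708, C_1=6.6708: taut
cable 2: √((-1.5000)²+(1.5000)²)=2.1213, C_2=2.1213: taut
cable 3: √((-6.5000)²+(-4.5000)²)=7.9057, C_3=8.4236: slack
cable 4: √((3.5000)²+(-4.5000)²)=5.7009, C_4=7.1901: slack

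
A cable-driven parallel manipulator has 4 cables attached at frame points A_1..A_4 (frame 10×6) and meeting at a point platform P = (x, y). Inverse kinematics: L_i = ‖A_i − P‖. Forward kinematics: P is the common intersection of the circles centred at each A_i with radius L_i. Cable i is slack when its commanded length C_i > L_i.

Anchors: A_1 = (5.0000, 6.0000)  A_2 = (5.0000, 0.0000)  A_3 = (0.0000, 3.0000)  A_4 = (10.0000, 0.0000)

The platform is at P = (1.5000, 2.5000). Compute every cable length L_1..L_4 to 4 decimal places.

L_1 = √((5.0000−1.5000)² + (6.0000−2.5000)²) = 4.9497
L_2 = √((5.0000−1.5000)² + (0.0000−2.5000)²) = 4.3012
L_3 = √((0.0000−1.5000)² + (3.0000−2.5000)²) = 1.5811
L_4 = √((10.0000−1.5000)² + (0.0000−2.5000)²) = 8.8600

(4.9497, 4.3012, 1.5811, 8.8600)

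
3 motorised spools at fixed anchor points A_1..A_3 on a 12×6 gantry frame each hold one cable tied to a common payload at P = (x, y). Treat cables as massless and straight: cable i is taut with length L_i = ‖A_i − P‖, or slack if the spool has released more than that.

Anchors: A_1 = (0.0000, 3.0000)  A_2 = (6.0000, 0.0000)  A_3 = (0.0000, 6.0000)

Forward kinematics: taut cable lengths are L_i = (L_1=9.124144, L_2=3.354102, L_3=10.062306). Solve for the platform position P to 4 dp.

(9.0000, 1.5000)

circle eqns → linear via eq_j − eq_1; set c_j = A_j·A_j − L_j²
c_1 = 0.0000+9.0000−83.2500 = -74.2500
-12.0000·x + 6.0000·y = c_1−c_2 = -99.0000
0.0000·x − 6.0000·y = c_1−c_3 = -9.0000
solve first two rows → x=9.0000, y=1.5000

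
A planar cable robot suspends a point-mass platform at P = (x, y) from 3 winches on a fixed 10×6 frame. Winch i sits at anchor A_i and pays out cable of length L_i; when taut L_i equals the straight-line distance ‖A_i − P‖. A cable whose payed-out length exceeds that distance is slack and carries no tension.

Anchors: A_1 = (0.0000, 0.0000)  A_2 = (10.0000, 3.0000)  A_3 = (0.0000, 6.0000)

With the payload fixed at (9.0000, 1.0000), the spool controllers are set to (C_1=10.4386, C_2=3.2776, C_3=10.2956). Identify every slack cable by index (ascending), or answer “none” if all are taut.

cable 1: L_1 = ‖A_1−P‖ = 9.0554;  C_1 = 10.4386 → slack
cable 2: L_2 = ‖A_2−P‖ = 2.2361;  C_2 = 3.2776 → slack
cable 3: L_3 = ‖A_3−P‖ = 10.2956;  C_3 = 10.2956 → taut

1, 2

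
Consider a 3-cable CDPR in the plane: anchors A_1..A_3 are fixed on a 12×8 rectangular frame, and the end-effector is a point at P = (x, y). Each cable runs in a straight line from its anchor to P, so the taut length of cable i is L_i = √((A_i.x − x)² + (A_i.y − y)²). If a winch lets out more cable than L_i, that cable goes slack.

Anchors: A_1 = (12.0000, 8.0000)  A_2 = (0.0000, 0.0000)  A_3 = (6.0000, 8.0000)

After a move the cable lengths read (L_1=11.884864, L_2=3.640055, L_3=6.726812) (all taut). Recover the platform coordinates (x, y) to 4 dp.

(1.0000, 3.5000)

expand ‖A_i−P‖²=L_i² and subtract eq 1 (q_i ≔ ‖A_i‖²−L_i²)
q_1 = 144.0000+64.0000−141.2500 = 66.7500
eq1−eq2 → [24.0000  16.0000]·P = 80.0000
eq1−eq3 → [12.0000  0.0000]·P = 12.0000
2×2 solve → P = (1.0000, 3.5000)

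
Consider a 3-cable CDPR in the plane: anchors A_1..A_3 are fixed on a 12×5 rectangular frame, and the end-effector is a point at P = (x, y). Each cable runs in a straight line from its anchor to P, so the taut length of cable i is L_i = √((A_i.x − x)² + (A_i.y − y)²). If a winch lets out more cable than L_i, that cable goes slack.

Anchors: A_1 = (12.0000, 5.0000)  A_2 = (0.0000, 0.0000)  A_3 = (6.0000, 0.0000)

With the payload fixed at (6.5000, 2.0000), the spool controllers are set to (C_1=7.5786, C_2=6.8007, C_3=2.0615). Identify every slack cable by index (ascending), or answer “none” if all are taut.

cable 1: L_1 = ‖A_1−P‖ = 6.2650;  C_1 = 7.5786 → slack
cable 2: L_2 = ‖A_2−P‖ = 6.8007;  C_2 = 6.8007 → taut
cable 3: L_3 = ‖A_3−P‖ = 2.0616;  C_3 = 2.0615 → taut

1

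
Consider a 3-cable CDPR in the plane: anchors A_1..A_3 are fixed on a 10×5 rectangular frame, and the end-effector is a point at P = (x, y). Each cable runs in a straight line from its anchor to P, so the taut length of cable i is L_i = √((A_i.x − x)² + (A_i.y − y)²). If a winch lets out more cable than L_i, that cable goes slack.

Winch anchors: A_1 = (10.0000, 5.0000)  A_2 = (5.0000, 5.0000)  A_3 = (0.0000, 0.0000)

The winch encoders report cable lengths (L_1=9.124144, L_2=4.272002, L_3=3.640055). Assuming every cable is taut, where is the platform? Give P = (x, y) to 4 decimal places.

expand ‖A_i−P‖²=L_i² and subtract eq 1 (c_i ≔ ‖A_i‖²−L_i²)
c_1 = 100.0000+25.0000−83.2500 = 41.7500
eq1−eq2 → [10.0000  0.0000]·P = 10.0000
eq1−eq3 → [20.0000  10.0000]·P = 55.0000
2×2 solve → P = (1.0000, 3.5000)

(1.0000, 3.5000)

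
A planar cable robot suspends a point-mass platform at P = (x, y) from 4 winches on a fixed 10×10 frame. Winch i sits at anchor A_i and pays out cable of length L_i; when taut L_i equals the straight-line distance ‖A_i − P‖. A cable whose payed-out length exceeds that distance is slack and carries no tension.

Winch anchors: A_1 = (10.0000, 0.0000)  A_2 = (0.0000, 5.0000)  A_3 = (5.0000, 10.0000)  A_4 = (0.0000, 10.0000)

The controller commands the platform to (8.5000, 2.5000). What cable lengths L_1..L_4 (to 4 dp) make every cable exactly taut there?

L_1 = √((10.0000−8.5000)² + (0.0000−2.5000)²) = 2.9155
L_2 = √((0.0000−8.5000)² + (5.0000−2.5000)²) = 8.8600
L_3 = √((5.0000−8.5000)² + (10.0000−2.5000)²) = 8.2765
L_4 = √((0.0000−8.5000)² + (10.0000−2.5000)²) = 11.3358

(2.9155, 8.8600, 8.2765, 11.3358)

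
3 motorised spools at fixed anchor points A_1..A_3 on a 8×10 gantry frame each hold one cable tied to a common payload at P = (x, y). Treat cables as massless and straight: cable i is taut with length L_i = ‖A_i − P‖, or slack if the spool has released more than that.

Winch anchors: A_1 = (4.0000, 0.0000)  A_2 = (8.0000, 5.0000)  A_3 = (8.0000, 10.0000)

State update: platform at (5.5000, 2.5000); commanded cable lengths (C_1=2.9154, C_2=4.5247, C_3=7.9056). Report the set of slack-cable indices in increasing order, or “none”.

cable 1: L_1 = ‖A_1−P‖ = 2.9155;  C_1 = 2.9154 → taut
cable 2: L_2 = ‖A_2−P‖ = 3.5355;  C_2 = 4.5247 → slack
cable 3: L_3 = ‖A_3−P‖ = 7.9057;  C_3 = 7.9056 → taut

2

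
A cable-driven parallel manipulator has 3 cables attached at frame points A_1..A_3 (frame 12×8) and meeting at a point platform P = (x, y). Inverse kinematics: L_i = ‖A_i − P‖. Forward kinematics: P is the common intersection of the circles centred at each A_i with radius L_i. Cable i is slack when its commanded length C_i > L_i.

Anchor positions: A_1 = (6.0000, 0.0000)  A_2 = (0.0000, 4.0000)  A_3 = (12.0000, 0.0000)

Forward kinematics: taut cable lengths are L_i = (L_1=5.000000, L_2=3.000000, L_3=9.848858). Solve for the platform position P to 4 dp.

(3.0000, 4.0000)

expand ‖A_i−P‖²=L_i² and subtract eq 1 (c_i ≔ ‖A_i‖²−L_i²)
c_1 = 36.0000+0.0000−25.0000 = 11.0000
eq1−eq2 → [12.0000  -8.0000]·P = 4.0000
eq1−eq3 → [-12.0000  0.0000]·P = -36.0000
2×2 solve → P = (3.0000, 4.0000)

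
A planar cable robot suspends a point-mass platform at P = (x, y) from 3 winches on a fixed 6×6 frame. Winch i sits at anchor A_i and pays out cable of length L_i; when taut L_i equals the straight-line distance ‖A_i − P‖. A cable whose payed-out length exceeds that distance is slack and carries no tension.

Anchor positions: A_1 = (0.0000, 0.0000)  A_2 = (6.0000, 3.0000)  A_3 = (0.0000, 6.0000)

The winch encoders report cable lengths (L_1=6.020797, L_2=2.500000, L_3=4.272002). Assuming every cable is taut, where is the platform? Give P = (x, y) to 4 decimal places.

expand ‖A_i−P‖²=L_i² and subtract eq 1 (q_i ≔ ‖A_i‖²−L_i²)
q_1 = 0.0000+0.0000−36.2500 = -36.2500
eq1−eq2 → [-12.0000  -6.0000]·P = -75.0000
eq1−eq3 → [0.0000  -12.0000]·P = -54.0000
2×2 solve → P = (4.0000, 4.5000)

(4.0000, 4.5000)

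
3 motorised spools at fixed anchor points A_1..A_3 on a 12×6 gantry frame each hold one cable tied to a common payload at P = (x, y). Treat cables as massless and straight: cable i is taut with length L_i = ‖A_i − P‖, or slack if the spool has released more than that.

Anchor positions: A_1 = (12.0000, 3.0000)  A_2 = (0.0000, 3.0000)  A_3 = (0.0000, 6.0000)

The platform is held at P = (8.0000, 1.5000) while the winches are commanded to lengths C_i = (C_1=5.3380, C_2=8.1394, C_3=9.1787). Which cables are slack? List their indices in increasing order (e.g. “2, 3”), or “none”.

1

cable 1: L_1 = ‖A_1−P‖ = 4.2720;  C_1 = 5.3380 → slack
cable 2: L_2 = ‖A_2−P‖ = 8.1394;  C_2 = 8.1394 → taut
cable 3: L_3 = ‖A_3−P‖ = 9.1788;  C_3 = 9.1787 → taut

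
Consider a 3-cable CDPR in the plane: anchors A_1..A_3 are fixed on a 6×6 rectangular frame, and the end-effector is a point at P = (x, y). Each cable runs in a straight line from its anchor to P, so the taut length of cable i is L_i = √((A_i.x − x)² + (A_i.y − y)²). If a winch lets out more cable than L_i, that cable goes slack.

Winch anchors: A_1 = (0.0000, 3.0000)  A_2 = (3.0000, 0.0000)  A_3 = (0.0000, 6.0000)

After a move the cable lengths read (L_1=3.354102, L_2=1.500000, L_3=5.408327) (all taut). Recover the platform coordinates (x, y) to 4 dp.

each cable: (A_i−P)·(A_i−P) = L_i²; let q_i = ‖A_i‖²−L_i²
q_1 = 0.0000+9.0000−11.2500 = -2.2500
row 1: -6.0000x + 6.0000y = -9.0000  (q_2=6.7500)
row 2: 0.0000x − 6.0000y = -9.0000  (q_3=6.7500)
Cramer on rows 1–2 → x = 3.0000, y = 1.5000

(3.0000, 1.5000)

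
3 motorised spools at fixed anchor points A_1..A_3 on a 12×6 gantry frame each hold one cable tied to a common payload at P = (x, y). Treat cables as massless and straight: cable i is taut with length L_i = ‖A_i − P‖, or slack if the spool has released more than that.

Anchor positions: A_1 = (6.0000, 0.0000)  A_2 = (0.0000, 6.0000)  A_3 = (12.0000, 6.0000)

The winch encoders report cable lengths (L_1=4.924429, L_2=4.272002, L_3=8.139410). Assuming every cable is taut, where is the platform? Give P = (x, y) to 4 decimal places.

expand ‖A_i−P‖²=L_i² and subtract eq 1 (k_i ≔ ‖A_i‖²−L_i²)
k_1 = 36.0000+0.0000−24.2500 = 11.7500
eq1−eq2 → [12.0000  -12.0000]·P = -6.0000
eq1−eq3 → [-12.0000  -12.0000]·P = -102.0000
2×2 solve → P = (4.0000, 4.5000)

(4.0000, 4.5000)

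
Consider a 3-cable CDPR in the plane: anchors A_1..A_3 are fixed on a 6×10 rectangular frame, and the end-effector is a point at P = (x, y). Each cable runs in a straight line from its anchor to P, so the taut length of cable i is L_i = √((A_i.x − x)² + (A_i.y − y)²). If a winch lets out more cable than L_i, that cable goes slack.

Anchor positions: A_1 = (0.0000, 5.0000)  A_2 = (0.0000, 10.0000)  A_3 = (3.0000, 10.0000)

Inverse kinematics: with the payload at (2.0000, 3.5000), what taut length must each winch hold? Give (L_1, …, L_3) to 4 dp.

(2.5000, 6.8007, 6.5765)

L_1 = √((0.0000−2.0000)² + (5.0000−3.5000)²) = 2.5000
L_2 = √((0.0000−2.0000)² + (10.0000−3.5000)²) = 6.8007
L_3 = √((3.0000−2.0000)² + (10.0000−3.5000)²) = 6.5765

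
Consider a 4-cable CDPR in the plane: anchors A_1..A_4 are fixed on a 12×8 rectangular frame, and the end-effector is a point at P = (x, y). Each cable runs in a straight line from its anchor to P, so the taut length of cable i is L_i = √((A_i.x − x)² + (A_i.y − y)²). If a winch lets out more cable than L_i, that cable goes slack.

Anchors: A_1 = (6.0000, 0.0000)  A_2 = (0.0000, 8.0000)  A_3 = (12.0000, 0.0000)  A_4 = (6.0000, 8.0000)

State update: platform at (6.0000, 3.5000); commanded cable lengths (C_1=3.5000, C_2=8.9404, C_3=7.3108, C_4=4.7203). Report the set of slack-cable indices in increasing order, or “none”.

cable 1: L_1 = ‖A_1−P‖ = 3.5000;  C_1 = 3.5000 → taut
cable 2: L_2 = ‖A_2−P‖ = 7.5000;  C_2 = 8.9404 → slack
cable 3: L_3 = ‖A_3−P‖ = 6.9462;  C_3 = 7.3108 → slack
cable 4: L_4 = ‖A_4−P‖ = 4.5000;  C_4 = 4.7203 → slack

2, 3, 4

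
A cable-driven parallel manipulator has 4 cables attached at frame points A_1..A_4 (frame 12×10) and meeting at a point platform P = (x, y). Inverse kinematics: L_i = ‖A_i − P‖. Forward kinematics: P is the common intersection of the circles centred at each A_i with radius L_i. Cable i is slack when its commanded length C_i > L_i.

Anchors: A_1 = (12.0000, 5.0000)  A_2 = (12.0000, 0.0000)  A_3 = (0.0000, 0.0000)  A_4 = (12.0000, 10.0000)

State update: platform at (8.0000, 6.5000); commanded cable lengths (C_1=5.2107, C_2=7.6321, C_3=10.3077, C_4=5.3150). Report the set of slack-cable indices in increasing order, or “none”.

cable 1: L_1 = ‖A_1−P‖ = 4.2720;  C_1 = 5.2107 → slack
cable 2: L_2 = ‖A_2−P‖ = 7.6322;  C_2 = 7.6321 → taut
cable 3: L_3 = ‖A_3−P‖ = 10.3078;  C_3 = 10.3077 → taut
cable 4: L_4 = ‖A_4−P‖ = 5.3151;  C_4 = 5.3150 → taut

1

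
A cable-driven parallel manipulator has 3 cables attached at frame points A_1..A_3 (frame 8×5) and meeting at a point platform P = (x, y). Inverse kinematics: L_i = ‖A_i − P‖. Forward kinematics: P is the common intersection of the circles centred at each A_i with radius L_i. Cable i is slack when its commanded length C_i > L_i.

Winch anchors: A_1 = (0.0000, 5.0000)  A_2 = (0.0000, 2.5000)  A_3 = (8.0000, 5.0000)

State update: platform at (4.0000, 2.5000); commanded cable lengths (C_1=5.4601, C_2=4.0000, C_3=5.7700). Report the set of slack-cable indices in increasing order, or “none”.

cable 1: √((-4.0000)²+(2.5000)²)=4.7170, C_1=5.4601: slack
cable 2: √((-4.0000)²+(0.0000)²)=4.0000, C_2=4.0000: taut
cable 3: √((4.0000)²+(2.5000)²)=4.7170, C_3=5.7700: slack

1, 3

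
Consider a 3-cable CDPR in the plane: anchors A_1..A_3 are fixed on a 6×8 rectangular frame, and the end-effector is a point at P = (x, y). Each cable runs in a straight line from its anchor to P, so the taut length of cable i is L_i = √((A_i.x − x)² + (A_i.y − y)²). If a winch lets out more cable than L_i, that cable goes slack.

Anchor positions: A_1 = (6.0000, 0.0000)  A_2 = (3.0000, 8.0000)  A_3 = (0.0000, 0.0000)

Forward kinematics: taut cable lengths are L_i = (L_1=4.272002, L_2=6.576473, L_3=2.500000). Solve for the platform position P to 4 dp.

(2.0000, 1.5000)

each cable: (A_i−P)·(A_i−P) = L_i²; let q_i = ‖A_i‖²−L_i²
q_1 = 36.0000+0.0000−18.2500 = 17.7500
row 1: 6.0000x − 16.0000y = -12.0000  (q_2=29.7500)
row 2: 12.0000x + 0.0000y = 24.0000  (q_3=-6.2500)
Cramer on rows 1–2 → x = 2.0000, y = 1.5000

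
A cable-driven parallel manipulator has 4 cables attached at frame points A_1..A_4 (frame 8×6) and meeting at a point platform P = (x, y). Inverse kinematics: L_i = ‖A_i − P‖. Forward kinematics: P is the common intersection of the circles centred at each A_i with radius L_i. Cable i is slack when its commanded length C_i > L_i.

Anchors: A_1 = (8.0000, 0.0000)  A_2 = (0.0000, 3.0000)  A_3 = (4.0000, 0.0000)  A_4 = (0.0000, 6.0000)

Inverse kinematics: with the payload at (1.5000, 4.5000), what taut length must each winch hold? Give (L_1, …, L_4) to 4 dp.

cable 1: Δx=6.5000, Δy=-4.5000; L_1 = √(Δx²+Δy²) = 7.9057
cable 2: Δx=-1.5000, Δy=-1.5000; L_2 = √(Δx²+Δy²) = 2.1213
cable 3: Δx=2.5000, Δy=-4.5000; L_3 = √(Δx²+Δy²) = 5.1478
cable 4: Δx=-1.5000, Δy=1.5000; L_4 = √(Δx²+Δy²) = 2.1213

(7.9057, 2.1213, 5.1478, 2.1213)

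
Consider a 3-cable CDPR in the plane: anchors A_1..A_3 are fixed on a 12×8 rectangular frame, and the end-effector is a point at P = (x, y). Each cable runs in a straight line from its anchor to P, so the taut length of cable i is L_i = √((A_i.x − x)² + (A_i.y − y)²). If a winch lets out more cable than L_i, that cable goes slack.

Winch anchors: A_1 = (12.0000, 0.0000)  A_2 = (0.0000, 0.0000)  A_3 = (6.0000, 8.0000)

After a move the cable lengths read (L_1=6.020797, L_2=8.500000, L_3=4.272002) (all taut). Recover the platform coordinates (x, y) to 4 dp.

each cable: (A_i−P)·(A_i−P) = L_i²; let c_i = ‖A_i‖²−L_i²
c_1 = 144.0000+0.0000−36.2500 = 107.7500
row 1: 24.0000x + 0.0000y = 180.0000  (c_2=-72.2500)
row 2: 12.0000x − 16.0000y = 26.0000  (c_3=81.7500)
Cramer on rows 1–2 → x = 7.5000, y = 4.0000

(7.5000, 4.0000)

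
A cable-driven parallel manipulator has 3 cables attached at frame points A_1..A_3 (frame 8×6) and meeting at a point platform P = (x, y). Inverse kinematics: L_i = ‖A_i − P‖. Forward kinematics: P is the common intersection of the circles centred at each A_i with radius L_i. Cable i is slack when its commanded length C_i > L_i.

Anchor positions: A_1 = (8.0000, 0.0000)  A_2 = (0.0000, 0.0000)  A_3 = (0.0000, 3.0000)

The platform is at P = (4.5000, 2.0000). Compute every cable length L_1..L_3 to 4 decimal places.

(4.0311, 4.9244, 4.6098)

cable 1: Δx=3.5000, Δy=-2.0000; L_1 = √(Δx²+Δy²) = 4.0311
cable 2: Δx=-4.5000, Δy=-2.0000; L_2 = √(Δx²+Δy²) = 4.9244
cable 3: Δx=-4.5000, Δy=1.0000; L_3 = √(Δx²+Δy²) = 4.6098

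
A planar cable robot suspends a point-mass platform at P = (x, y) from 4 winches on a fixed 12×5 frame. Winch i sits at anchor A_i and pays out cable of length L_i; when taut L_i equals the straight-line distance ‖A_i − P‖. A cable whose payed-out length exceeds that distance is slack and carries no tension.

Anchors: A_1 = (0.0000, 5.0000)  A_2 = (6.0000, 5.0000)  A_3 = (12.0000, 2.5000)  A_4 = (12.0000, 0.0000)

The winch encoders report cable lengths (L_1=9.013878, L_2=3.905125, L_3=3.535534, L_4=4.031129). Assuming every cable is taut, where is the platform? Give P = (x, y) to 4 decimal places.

(8.5000, 2.0000)

each cable: (A_i−P)·(A_i−P) = L_i²; let k_i = ‖A_i‖²−L_i²
k_1 = 0.0000+25.0000−81.2500 = -56.2500
row 1: -12.0000x + 0.0000y = -102.0000  (k_2=45.7500)
row 2: -24.0000x + 5.0000y = -194.0000  (k_3=137.7500)
row 3: -24.0000x + 10.0000y = -184.0000  (k_4=127.7500)
Cramer on rows 1–2 → x = 8.5000, y = 2.0000
check cable 4: ‖A_4−P‖² = 16.2500 ≈ L_4² = 16.2500 ✓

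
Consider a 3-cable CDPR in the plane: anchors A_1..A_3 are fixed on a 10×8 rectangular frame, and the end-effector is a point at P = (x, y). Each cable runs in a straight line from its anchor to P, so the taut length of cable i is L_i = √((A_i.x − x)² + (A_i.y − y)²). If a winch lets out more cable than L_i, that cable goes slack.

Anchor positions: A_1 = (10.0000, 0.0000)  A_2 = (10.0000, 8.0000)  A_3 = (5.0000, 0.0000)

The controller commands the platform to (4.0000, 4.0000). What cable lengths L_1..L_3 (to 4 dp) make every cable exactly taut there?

(7.2111, 7.2111, 4.1231)

L_1 = √((10.0000−4.0000)² + (0.0000−4.0000)²) = 7.2111
L_2 = √((10.0000−4.0000)² + (8.0000−4.0000)²) = 7.2111
L_3 = √((5.0000−4.0000)² + (0.0000−4.0000)²) = 4.1231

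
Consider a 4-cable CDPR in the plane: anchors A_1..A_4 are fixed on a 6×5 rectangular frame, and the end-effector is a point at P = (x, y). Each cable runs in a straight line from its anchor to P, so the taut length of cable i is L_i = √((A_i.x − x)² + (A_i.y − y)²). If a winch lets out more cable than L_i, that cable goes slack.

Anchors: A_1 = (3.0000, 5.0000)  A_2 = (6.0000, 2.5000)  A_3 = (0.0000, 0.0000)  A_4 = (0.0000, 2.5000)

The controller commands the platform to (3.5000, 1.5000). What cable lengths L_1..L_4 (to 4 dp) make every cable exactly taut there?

(3.5355, 2.6926, 3.8079, 3.6401)

cable 1: Δx=-0.5000, Δy=3.5000; L_1 = √(Δx²+Δy²) = 3.5355
cable 2: Δx=2.5000, Δy=1.0000; L_2 = √(Δx²+Δy²) = 2.6926
cable 3: Δx=-3.5000, Δy=-1.5000; L_3 = √(Δx²+Δy²) = 3.8079
cable 4: Δx=-3.5000, Δy=1.0000; L_4 = √(Δx²+Δy²) = 3.6401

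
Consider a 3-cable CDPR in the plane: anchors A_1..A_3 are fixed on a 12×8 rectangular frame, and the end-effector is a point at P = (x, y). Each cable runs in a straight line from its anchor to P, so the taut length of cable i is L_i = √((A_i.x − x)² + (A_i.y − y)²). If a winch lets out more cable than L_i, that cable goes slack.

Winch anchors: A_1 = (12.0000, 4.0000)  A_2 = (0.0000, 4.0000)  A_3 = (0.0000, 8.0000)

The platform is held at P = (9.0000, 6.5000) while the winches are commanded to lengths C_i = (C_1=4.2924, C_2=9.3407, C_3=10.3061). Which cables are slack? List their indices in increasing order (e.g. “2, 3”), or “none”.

cable 1: √((3.0000)²+(-2.5000)²)=3.9051, C_1=4.2924: slack
cable 2: √((-9.0000)²+(-2.5000)²)=9.3408, C_2=9.3407: taut
cable 3: √((-9.0000)²+(1.5000)²)=9.1241, C_3=10.3061: slack

1, 3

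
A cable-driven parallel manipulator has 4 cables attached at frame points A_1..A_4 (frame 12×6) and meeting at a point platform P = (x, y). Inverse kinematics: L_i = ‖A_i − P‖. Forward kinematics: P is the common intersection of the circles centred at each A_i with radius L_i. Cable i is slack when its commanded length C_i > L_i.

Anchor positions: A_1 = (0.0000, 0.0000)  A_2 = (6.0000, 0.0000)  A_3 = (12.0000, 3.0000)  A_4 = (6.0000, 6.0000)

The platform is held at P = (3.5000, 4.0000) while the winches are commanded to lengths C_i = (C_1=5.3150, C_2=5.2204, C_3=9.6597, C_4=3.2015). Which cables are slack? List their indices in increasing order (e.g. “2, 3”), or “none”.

cable 1: L_1 = ‖A_1−P‖ = 5.3151;  C_1 = 5.3150 → taut
cable 2: L_2 = ‖A_2−P‖ = 4.7170;  C_2 = 5.2204 → slack
cable 3: L_3 = ‖A_3−P‖ = 8.5586;  C_3 = 9.6597 → slack
cable 4: L_4 = ‖A_4−P‖ = 3.2016;  C_4 = 3.2015 → taut

2, 3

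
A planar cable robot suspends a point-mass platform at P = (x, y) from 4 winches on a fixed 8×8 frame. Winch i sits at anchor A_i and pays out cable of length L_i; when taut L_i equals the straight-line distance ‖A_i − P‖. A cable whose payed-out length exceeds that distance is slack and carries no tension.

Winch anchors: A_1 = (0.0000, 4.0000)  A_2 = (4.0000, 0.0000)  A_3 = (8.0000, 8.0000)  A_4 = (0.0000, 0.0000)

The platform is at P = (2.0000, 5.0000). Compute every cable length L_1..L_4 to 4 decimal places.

L_1: Δ = A_1−P = (-2.0000, -1.0000) → ‖Δ‖ = √5.0000 = 2.2361
L_2: Δ = A_2−P = (2.0000, -5.0000) → ‖Δ‖ = √29.0000 = 5.3852
L_3: Δ = A_3−P = (6.0000, 3.0000) → ‖Δ‖ = √45.0000 = 6.7082
L_4: Δ = A_4−P = (-2.0000, -5.0000) → ‖Δ‖ = √29.0000 = 5.3852

(2.2361, 5.3852, 6.7082, 5.3852)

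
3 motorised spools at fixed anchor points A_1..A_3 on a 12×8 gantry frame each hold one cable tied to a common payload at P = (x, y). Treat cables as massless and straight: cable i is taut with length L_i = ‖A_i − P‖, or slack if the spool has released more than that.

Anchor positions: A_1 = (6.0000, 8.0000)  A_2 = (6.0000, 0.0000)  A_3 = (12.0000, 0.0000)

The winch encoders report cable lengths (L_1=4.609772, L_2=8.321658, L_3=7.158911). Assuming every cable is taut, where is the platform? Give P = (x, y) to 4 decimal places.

circle eqns → linear via eq_j − eq_1; set c_j = A_j·A_j − L_j²
c_1 = 36.0000+64.0000−21.2500 = 78.7500
0.0000·x + 16.0000·y = c_1−c_2 = 112.0000
-12.0000·x + 16.0000·y = c_1−c_3 = -14.0000
solve first two rows → x=10.5000, y=7.0000

(10.5000, 7.0000)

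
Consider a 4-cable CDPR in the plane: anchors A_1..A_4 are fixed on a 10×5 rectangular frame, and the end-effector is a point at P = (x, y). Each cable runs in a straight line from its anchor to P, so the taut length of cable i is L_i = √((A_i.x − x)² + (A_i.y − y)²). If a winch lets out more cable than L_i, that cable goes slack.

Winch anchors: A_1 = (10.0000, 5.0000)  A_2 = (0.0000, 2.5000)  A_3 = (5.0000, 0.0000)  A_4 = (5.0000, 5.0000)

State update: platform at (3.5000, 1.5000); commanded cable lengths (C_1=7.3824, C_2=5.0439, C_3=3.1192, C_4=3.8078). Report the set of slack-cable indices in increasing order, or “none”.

2, 3

i=1: geometric 7.3824 vs commanded 7.3824 ⇒ taut
i=2: geometric 3.6401 vs commanded 5.0439 ⇒ slack
i=3: geometric 2.1213 vs commanded 3.1192 ⇒ slack
i=4: geometric 3.8079 vs commanded 3.8078 ⇒ taut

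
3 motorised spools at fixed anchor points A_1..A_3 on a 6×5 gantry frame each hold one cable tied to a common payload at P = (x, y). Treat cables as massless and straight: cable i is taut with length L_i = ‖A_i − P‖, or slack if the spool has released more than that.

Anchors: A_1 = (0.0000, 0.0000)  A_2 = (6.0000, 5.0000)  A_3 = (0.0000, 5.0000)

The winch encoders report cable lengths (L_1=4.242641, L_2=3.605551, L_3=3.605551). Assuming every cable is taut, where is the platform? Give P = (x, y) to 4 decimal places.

(3.0000, 3.0000)

expand ‖A_i−P‖²=L_i² and subtract eq 1 (q_i ≔ ‖A_i‖²−L_i²)
q_1 = 0.0000+0.0000−18.0000 = -18.0000
eq1−eq2 → [-12.0000  -10.0000]·P = -66.0000
eq1−eq3 → [0.0000  -10.0000]·P = -30.0000
2×2 solve → P = (3.0000, 3.0000)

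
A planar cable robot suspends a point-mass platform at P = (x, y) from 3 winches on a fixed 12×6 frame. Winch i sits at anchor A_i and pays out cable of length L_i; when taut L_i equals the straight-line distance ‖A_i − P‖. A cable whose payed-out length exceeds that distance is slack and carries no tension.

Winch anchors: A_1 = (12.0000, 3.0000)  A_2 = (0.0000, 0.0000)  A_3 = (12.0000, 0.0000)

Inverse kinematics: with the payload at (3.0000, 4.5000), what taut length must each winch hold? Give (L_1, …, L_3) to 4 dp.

(9.1241, 5.4083, 10.0623)

L_1: Δ = A_1−P = (9.0000, -1.5000) → ‖Δ‖ = √83.2500 = 9.1241
L_2: Δ = A_2−P = (-3.0000, -4.5000) → ‖Δ‖ = √29.2500 = 5.4083
L_3: Δ = A_3−P = (9.0000, -4.5000) → ‖Δ‖ = √101.2500 = 10.0623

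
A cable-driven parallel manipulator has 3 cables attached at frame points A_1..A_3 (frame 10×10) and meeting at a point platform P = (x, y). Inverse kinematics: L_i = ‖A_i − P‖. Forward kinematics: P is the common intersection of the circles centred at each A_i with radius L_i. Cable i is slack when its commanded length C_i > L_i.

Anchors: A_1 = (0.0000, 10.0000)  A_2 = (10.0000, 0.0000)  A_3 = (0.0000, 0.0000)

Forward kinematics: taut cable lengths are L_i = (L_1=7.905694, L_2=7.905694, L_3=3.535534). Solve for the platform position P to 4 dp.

(2.5000, 2.5000)

each cable: (A_i−P)·(A_i−P) = L_i²; let c_i = ‖A_i‖²−L_i²
c_1 = 0.0000+100.0000−62.5000 = 37.5000
row 1: -20.0000x + 20.0000y = 0.0000  (c_2=37.5000)
row 2: 0.0000x + 20.0000y = 50.0000  (c_3=-12.5000)
Cramer on rows 1–2 → x = 2.5000, y = 2.5000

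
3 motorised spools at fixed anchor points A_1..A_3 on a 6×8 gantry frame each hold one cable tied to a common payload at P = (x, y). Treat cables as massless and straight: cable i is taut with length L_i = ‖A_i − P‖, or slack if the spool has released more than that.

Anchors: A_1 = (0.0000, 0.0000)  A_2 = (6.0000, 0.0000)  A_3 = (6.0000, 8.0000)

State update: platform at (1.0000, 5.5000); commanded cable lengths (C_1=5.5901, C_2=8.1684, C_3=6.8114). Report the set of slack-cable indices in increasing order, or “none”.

i=1: geometric 5.5902 vs commanded 5.5901 ⇒ taut
i=2: geometric 7.4330 vs commanded 8.1684 ⇒ slack
i=3: geometric 5.5902 vs commanded 6.8114 ⇒ slack

2, 3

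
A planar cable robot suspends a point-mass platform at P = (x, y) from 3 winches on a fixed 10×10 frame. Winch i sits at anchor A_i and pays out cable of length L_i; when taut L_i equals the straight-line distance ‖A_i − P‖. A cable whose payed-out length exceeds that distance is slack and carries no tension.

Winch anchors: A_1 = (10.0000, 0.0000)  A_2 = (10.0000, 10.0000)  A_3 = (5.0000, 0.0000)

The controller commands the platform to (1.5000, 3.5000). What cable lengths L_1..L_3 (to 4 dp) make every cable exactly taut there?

(9.1924, 10.7005, 4.9497)

cable 1: Δx=8.5000, Δy=-3.5000; L_1 = √(Δx²+Δy²) = 9.1924
cable 2: Δx=8.5000, Δy=6.5000; L_2 = √(Δx²+Δy²) = 10.7005
cable 3: Δx=3.5000, Δy=-3.5000; L_3 = √(Δx²+Δy²) = 4.9497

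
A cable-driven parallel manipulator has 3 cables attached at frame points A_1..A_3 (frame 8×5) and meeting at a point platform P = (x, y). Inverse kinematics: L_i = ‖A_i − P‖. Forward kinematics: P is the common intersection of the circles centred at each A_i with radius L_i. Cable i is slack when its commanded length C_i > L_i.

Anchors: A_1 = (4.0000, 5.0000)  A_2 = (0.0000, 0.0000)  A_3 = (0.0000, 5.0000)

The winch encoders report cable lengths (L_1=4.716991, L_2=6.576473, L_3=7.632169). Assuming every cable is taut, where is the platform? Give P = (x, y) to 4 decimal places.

expand ‖A_i−P‖²=L_i² and subtract eq 1 (c_i ≔ ‖A_i‖²−L_i²)
c_1 = 16.0000+25.0000−22.2500 = 18.7500
eq1−eq2 → [8.0000  10.0000]·P = 62.0000
eq1−eq3 → [8.0000  0.0000]·P = 52.0000
2×2 solve → P = (6.5000, 1.0000)

(6.5000, 1.0000)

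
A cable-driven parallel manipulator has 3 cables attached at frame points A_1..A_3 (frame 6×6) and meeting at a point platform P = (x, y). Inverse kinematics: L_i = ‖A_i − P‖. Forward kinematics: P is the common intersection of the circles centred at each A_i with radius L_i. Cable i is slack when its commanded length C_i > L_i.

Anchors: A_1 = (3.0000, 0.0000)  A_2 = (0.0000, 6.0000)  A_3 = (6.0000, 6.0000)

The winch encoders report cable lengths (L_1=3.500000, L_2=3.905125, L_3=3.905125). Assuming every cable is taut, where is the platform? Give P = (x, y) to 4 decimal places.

(3.0000, 3.5000)

each cable: (A_i−P)·(A_i−P) = L_i²; let c_i = ‖A_i‖²−L_i²
c_1 = 9.0000+0.0000−12.2500 = -3.2500
row 1: 6.0000x − 12.0000y = -24.0000  (c_2=20.7500)
row 2: -6.0000x − 12.0000y = -60.0000  (c_3=56.7500)
Cramer on rows 1–2 → x = 3.0000, y = 3.5000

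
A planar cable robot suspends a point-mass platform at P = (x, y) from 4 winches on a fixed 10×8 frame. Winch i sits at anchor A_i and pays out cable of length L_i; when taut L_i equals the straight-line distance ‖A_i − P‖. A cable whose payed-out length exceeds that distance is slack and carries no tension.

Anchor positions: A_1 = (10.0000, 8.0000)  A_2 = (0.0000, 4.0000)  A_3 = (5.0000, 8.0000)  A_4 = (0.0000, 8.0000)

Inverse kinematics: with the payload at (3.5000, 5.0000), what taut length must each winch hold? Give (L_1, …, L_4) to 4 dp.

L_1 = √((10.0000−3.5000)² + (8.0000−5.0000)²) = 7.1589
L_2 = √((0.0000−3.5000)² + (4.0000−5.0000)²) = 3.6401
L_3 = √((5.0000−3.5000)² + (8.0000−5.0000)²) = 3.3541
L_4 = √((0.0000−3.5000)² + (8.0000−5.0000)²) = 4.6098

(7.1589, 3.6401, 3.3541, 4.6098)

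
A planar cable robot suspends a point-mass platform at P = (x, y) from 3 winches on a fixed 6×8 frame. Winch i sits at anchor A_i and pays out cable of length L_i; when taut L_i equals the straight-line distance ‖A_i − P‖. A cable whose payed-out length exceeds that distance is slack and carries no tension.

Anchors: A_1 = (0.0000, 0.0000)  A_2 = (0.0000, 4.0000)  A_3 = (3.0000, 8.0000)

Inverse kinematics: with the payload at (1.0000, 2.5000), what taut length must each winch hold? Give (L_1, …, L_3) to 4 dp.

(2.6926, 1.8028, 5.8523)

L_1: Δ = A_1−P = (-1.0000, -2.5000) → ‖Δ‖ = √7.2500 = 2.6926
L_2: Δ = A_2−P = (-1.0000, 1.5000) → ‖Δ‖ = √3.2500 = 1.8028
L_3: Δ = A_3−P = (2.0000, 5.5000) → ‖Δ‖ = √34.2500 = 5.8523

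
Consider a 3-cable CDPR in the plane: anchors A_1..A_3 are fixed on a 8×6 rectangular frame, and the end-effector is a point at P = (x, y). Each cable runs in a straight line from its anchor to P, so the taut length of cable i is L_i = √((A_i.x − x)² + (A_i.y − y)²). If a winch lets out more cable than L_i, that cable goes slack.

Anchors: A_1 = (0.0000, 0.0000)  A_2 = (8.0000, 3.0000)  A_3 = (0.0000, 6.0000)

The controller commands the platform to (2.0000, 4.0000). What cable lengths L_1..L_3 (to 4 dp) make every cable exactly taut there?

(4.4721, 6.0828, 2.8284)

L_1: Δ = A_1−P = (-2.0000, -4.0000) → ‖Δ‖ = √20.0000 = 4.4721
L_2: Δ = A_2−P = (6.0000, -1.0000) → ‖Δ‖ = √37.0000 = 6.0828
L_3: Δ = A_3−P = (-2.0000, 2.0000) → ‖Δ‖ = √8.0000 = 2.8284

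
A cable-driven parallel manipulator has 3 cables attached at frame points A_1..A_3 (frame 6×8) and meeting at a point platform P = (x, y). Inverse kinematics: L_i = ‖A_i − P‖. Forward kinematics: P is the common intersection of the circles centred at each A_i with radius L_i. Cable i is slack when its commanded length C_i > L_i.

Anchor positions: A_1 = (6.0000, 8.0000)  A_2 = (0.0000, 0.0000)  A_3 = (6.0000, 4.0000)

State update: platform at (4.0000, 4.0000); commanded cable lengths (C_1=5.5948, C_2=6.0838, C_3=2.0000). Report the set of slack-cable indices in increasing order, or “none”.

cable 1: √((2.0000)²+(4.0000)²)=4.4721, C_1=5.5948: slack
cable 2: √((-4.0000)²+(-4.0000)²)=5.6569, C_2=6.0838: slack
cable 3: √((2.0000)²+(0.0000)²)=2.0000, C_3=2.0000: taut

1, 2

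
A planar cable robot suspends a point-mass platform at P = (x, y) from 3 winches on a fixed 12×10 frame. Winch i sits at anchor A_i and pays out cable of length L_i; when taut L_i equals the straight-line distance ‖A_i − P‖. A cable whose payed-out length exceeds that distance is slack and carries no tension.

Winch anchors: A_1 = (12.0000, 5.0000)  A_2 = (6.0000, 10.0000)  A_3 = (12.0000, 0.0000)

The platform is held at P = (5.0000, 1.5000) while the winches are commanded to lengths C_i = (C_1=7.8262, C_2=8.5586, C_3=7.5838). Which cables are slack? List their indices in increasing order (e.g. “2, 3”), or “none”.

3

cable 1: √((7.0000)²+(3.5000)²)=7.8262, C_1=7.8262: taut
cable 2: √((1.0000)²+(8.5000)²)=8.5586, C_2=8.5586: taut
cable 3: √((7.0000)²+(-1.5000)²)=7.1589, C_3=7.5838: slack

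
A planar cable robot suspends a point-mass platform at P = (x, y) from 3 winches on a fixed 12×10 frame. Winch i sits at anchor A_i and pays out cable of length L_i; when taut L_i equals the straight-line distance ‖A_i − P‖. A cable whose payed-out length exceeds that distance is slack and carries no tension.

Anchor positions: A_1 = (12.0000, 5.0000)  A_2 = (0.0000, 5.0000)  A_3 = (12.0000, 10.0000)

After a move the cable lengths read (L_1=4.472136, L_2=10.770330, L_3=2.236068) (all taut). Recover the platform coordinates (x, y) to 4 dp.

(10.0000, 9.0000)

each cable: (A_i−P)·(A_i−P) = L_i²; let q_i = ‖A_i‖²−L_i²
q_1 = 144.0000+25.0000−20.0000 = 149.0000
row 1: 24.0000x + 0.0000y = 240.0000  (q_2=-91.0000)
row 2: 0.0000x − 10.0000y = -90.0000  (q_3=239.0000)
Cramer on rows 1–2 → x = 10.0000, y = 9.0000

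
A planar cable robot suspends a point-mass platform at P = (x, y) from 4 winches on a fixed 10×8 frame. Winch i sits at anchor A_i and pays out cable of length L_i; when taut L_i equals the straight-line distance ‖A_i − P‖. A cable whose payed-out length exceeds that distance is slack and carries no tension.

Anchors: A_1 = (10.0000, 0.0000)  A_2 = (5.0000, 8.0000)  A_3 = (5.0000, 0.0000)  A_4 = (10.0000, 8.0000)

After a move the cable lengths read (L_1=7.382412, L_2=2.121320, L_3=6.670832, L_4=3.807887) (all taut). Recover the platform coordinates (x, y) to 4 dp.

circle eqns → linear via eq_j − eq_1; set q_j = A_j·A_j − L_j²
q_1 = 100.0000+0.0000−54.5000 = 45.5000
10.0000·x − 16.0000·y = q_1−q_2 = -39.0000
10.0000·x + 0.0000·y = q_1−q_3 = 65.0000
0.0000·x − 16.0000·y = q_1−q_4 = -104.0000
solve first two rows → x=6.5000, y=6.5000
check cable 4: ‖A_4−P‖² = 14.5000 ≈ L_4² = 14.5000 ✓

(6.5000, 6.5000)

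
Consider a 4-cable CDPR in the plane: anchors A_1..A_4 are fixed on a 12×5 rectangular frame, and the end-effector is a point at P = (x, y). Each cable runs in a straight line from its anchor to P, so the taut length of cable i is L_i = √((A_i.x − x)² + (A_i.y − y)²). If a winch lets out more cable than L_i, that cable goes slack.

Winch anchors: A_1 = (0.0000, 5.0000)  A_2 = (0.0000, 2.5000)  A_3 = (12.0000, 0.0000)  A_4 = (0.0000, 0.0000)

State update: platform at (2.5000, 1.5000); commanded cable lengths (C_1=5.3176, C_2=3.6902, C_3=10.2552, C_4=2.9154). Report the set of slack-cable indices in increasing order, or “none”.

cable 1: √((-2.5000)²+(3.5000)²)=4.3012, C_1=5.3176: slack
cable 2: √((-2.5000)²+(1.0000)²)=2.6926, C_2=3.6902: slack
cable 3: √((9.5000)²+(-1.5000)²)=9.6177, C_3=10.2552: slack
cable 4: √((-2.5000)²+(-1.5000)²)=2.9155, C_4=2.9154: taut

1, 2, 3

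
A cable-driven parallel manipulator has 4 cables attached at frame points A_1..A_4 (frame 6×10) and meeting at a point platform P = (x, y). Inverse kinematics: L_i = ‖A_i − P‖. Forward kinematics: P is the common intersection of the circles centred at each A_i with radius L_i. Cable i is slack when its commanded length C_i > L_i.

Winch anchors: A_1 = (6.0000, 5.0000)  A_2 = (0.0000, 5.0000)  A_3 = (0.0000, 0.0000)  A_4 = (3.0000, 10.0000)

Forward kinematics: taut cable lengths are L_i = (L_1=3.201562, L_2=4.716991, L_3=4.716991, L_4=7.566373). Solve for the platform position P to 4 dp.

each cable: (A_i−P)·(A_i−P) = L_i²; let c_i = ‖A_i‖²−L_i²
c_1 = 36.0000+25.0000−10.2500 = 50.7500
row 1: 12.0000x + 0.0000y = 48.0000  (c_2=2.7500)
row 2: 12.0000x + 10.0000y = 73.0000  (c_3=-22.2500)
row 3: 6.0000x − 10.0000y = -1.0000  (c_4=51.7500)
Cramer on rows 1–2 → x = 4.0000, y = 2.5000
check cable 4: ‖A_4−P‖² = 57.2500 ≈ L_4² = 57.2500 ✓

(4.0000, 2.5000)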